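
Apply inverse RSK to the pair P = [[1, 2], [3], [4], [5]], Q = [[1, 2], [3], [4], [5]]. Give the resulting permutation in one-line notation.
Reverse the RSK construction: for i from n down to 1, find the cell of Q containing i, remove the entry at that cell from P, and reverse-bump it up through P; the value ejected from row 1 is w(i).

Step i=5: Q has 5 at row 4, column 1; remove 5 from row 4 of P and reverse-bump: 5 enters row 3 and ejects 4; 4 enters row 2 and ejects 3; 3 enters row 1 and ejects 2. So w(5) = 2. P is now [[1, 3], [4], [5]].
Step i=4: Q has 4 at row 3, column 1; remove 5 from row 3 of P and reverse-bump: 5 enters row 2 and ejects 4; 4 enters row 1 and ejects 3. So w(4) = 3. P is now [[1, 4], [5]].
Step i=3: Q has 3 at row 2, column 1; remove 5 from row 2 of P and reverse-bump: 5 enters row 1 and ejects 4. So w(3) = 4. P is now [[1, 5]].
Step i=2: Q has 2 at row 1, column 2; remove that cell from P, ejecting 5. So w(2) = 5. P is now [[1]].
Step i=1: Q has 1 at row 1, column 1; remove that cell from P, ejecting 1. So w(1) = 1. P is now [].

So w = 1 5 4 3 2.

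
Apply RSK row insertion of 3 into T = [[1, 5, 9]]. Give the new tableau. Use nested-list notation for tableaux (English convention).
[[1, 3, 9], [5]]

In row 1, 3 replaces 5 (the leftmost entry greater than 3); 5 is bumped to row 2. 5 starts a new row 2. The new tableau is [[1, 3, 9], [5]].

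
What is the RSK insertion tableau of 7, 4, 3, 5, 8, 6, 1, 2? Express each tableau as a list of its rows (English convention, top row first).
Insert 7: appended to row 1. P = [[7]].
Insert 4: 4 bumps 7 from row 1; 7 starts row 2. P = [[4], [7]].
Insert 3: 3 bumps 4 from row 1; 4 bumps 7 from row 2; 7 starts row 3. P = [[3], [4], [7]].
Insert 5: appended to row 1. P = [[3, 5], [4], [7]].
Insert 8: appended to row 1. P = [[3, 5, 8], [4], [7]].
Insert 6: 6 bumps 8 from row 1; 8 appends to row 2. P = [[3, 5, 6], [4, 8], [7]].
Insert 1: 1 bumps 3 from row 1; 3 bumps 4 from row 2; 4 bumps 7 from row 3; 7 starts row 4. P = [[1, 5, 6], [3, 8], [4], [7]].
Insert 2: 2 bumps 5 from row 1; 5 bumps 8 from row 2; 8 appends to row 3. P = [[1, 2, 6], [3, 5], [4, 8], [7]].

So P = [[1, 2, 6], [3, 5], [4, 8], [7]].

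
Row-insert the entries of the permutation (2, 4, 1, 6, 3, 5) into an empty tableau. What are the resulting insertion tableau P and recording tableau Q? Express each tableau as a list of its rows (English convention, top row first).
Insert each entry of the permutation into P by Schensted row insertion, recording in Q the position of each new cell.

Insert 2: appended to row 1. P = [[2]].
Insert 4: appended to row 1. P = [[2, 4]].
Insert 1: 1 bumps 2 from row 1; 2 starts row 2. P = [[1, 4], [2]].
Insert 6: appended to row 1. P = [[1, 4, 6], [2]].
Insert 3: 3 bumps 4 from row 1; 4 appends to row 2. P = [[1, 3, 6], [2, 4]].
Insert 5: 5 bumps 6 from row 1; 6 appends to row 2. P = [[1, 3, 5], [2, 4, 6]].

So P = [[1, 3, 5], [2, 4, 6]], Q = [[1, 2, 4], [3, 5, 6]].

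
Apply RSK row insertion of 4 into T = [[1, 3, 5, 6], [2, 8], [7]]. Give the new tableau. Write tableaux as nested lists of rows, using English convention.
In row 1, 4 replaces 5 (the leftmost entry greater than 4); 5 is bumped to row 2. In row 2, 5 replaces 8 (the leftmost entry greater than 5); 8 is bumped to row 3. 8 is appended to row 3. The new tableau is [[1, 3, 4, 6], [2, 5], [7, 8]].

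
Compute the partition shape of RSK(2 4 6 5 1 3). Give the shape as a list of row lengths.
Row-insert each entry into an empty tableau.

After inserting 2: P = [[2]].
After inserting 4: P = [[2, 4]].
After inserting 6: P = [[2, 4, 6]].
After inserting 5: P = [[2, 4, 5], [6]].
After inserting 1: P = [[1, 4, 5], [2], [6]].
After inserting 3: P = [[1, 3, 5], [2, 4], [6]].

The final insertion tableau P = [[1, 3, 5], [2, 4], [6]] has shape [3, 2, 1].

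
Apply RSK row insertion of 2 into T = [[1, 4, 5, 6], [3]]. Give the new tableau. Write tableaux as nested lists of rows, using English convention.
[[1, 2, 5, 6], [3, 4]]

In row 1, 2 replaces 4 (the leftmost entry greater than 2); 4 is bumped to row 2. 4 is appended to row 2. The new tableau is [[1, 2, 5, 6], [3, 4]].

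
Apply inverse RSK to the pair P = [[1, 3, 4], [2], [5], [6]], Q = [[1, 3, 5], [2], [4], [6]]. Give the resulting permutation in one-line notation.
6 2 5 3 4 1

Reverse the RSK construction: for i from n down to 1, find the cell of Q containing i, remove the entry at that cell from P, and reverse-bump it up through P; the value ejected from row 1 is w(i).

Step i=6: Q has 6 at row 4, column 1; remove 6 from row 4 of P and reverse-bump: 6 enters row 3 and ejects 5; 5 enters row 2 and ejects 2; 2 enters row 1 and ejects 1. So w(6) = 1. P is now [[2, 3, 4], [5], [6]].
Step i=5: Q has 5 at row 1, column 3; remove that cell from P, ejecting 4. So w(5) = 4. P is now [[2, 3], [5], [6]].
Step i=4: Q has 4 at row 3, column 1; remove 6 from row 3 of P and reverse-bump: 6 enters row 2 and ejects 5; 5 enters row 1 and ejects 3. So w(4) = 3. P is now [[2, 5], [6]].
Step i=3: Q has 3 at row 1, column 2; remove that cell from P, ejecting 5. So w(3) = 5. P is now [[2], [6]].
Step i=2: Q has 2 at row 2, column 1; remove 6 from row 2 of P and reverse-bump: 6 enters row 1 and ejects 2. So w(2) = 2. P is now [[6]].
Step i=1: Q has 1 at row 1, column 1; remove that cell from P, ejecting 6. So w(1) = 6. P is now [].

So w = 6 2 5 3 4 1.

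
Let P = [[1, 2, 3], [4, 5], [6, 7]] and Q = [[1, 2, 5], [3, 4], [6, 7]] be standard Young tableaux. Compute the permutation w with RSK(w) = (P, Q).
Reverse RSK: for i = n, n-1, ..., 1, locate i in Q, remove the corresponding corner cell from P, and reverse-bump its entry up through P; the value ejected from row 1 is w(i).

So w = 6 7 1 4 5 2 3.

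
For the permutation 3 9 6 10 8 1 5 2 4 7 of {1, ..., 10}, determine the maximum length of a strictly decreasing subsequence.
4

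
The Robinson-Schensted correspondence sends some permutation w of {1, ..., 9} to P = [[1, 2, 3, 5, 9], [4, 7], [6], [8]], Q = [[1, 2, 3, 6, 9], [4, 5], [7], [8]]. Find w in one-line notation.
Reverse RSK: for i = n, n-1, ..., 1, locate i in Q, remove the corresponding corner cell from P, and reverse-bump its entry up through P; the value ejected from row 1 is w(i).

So w = 1 6 8 2 4 7 5 3 9.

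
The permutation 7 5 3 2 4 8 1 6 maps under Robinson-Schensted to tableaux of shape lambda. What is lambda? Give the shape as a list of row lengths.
[3, 2, 1, 1, 1]

Row-insert each entry into an empty tableau.

After inserting 7: P = [[7]].
After inserting 5: P = [[5], [7]].
After inserting 3: P = [[3], [5], [7]].
After inserting 2: P = [[2], [3], [5], [7]].
After inserting 4: P = [[2, 4], [3], [5], [7]].
After inserting 8: P = [[2, 4, 8], [3], [5], [7]].
After inserting 1: P = [[1, 4, 8], [2], [3], [5], [7]].
After inserting 6: P = [[1, 4, 6], [2, 8], [3], [5], [7]].

The final insertion tableau P = [[1, 4, 6], [2, 8], [3], [5], [7]] has shape [3, 2, 1, 1, 1].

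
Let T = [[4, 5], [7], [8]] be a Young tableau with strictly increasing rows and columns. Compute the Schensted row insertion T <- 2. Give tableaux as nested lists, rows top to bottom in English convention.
[[2, 5], [4], [7], [8]]

In row 1, 2 replaces 4 (the leftmost entry greater than 2); 4 is bumped to row 2. In row 2, 4 replaces 7 (the leftmost entry greater than 4); 7 is bumped to row 3. In row 3, 7 replaces 8 (the leftmost entry greater than 7); 8 is bumped to row 4. 8 starts a new row 4. The new tableau is [[2, 5], [4], [7], [8]].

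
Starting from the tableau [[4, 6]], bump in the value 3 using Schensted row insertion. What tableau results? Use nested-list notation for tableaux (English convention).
In row 1, 3 replaces 4 (the leftmost entry greater than 3); 4 is bumped to row 2. 4 starts a new row 2. The new tableau is [[3, 6], [4]].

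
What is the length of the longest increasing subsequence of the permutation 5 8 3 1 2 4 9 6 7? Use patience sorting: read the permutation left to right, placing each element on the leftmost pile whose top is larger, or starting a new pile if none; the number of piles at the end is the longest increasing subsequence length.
5

5: new pile. tops = [5]
8: new pile. tops = [5, 8]
3: onto pile 1 (replacing 5). tops = [3, 8]
1: onto pile 1 (replacing 3). tops = [1, 8]
2: onto pile 2 (replacing 8). tops = [1, 2]
4: new pile. tops = [1, 2, 4]
9: new pile. tops = [1, 2, 4, 9]
6: onto pile 4 (replacing 9). tops = [1, 2, 4, 6]
7: new pile. tops = [1, 2, 4, 6, 7]

5 piles, so the longest increasing subsequence has length 5.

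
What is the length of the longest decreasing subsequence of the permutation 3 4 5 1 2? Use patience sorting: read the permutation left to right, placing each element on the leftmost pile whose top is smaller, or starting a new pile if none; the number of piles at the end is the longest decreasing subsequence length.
2

3: new pile. tops = [3]
4: onto pile 1 (replacing 3). tops = [4]
5: onto pile 1 (replacing 4). tops = [5]
1: new pile. tops = [5, 1]
2: onto pile 2 (replacing 1). tops = [5, 2]

2 piles, so the longest decreasing subsequence has length 2.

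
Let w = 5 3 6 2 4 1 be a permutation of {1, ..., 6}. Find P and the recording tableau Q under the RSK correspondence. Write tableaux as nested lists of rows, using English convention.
P = [[1, 4], [2, 6], [3], [5]], Q = [[1, 3], [2, 5], [4], [6]]

Insert each entry of the permutation into P by Schensted row insertion, recording in Q the position of each new cell.

Insert 5: appended to row 1. P = [[5]], Q = [[1]].
Insert 3: 3 bumps 5 from row 1; 5 starts row 2. P = [[3], [5]], Q = [[1], [2]].
Insert 6: appended to row 1. P = [[3, 6], [5]], Q = [[1, 3], [2]].
Insert 2: 2 bumps 3 from row 1; 3 bumps 5 from row 2; 5 starts row 3. P = [[2, 6], [3], [5]], Q = [[1, 3], [2], [4]].
Insert 4: 4 bumps 6 from row 1; 6 appends to row 2. P = [[2, 4], [3, 6], [5]], Q = [[1, 3], [2, 5], [4]].
Insert 1: 1 bumps 2 from row 1; 2 bumps 3 from row 2; 3 bumps 5 from row 3; 5 starts row 4. P = [[1, 4], [2, 6], [3], [5]], Q = [[1, 3], [2, 5], [4], [6]].

So P = [[1, 4], [2, 6], [3], [5]], Q = [[1, 3], [2, 5], [4], [6]].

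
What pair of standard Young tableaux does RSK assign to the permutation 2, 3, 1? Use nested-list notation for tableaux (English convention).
Insert each entry of the permutation into P by Schensted row insertion, recording in Q the position of each new cell.

Insert 2: appended to row 1. P = [[2]].
Insert 3: appended to row 1. P = [[2, 3]].
Insert 1: 1 bumps 2 from row 1; 2 starts row 2. P = [[1, 3], [2]].

So P = [[1, 3], [2]], Q = [[1, 2], [3]].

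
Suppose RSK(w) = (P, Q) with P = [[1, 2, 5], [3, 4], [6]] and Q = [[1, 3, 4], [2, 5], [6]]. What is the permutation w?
Reverse the RSK construction: for i from n down to 1, find the cell of Q containing i, remove the entry at that cell from P, and reverse-bump it up through P; the value ejected from row 1 is w(i).

Step i=6: Q has 6 at row 3, column 1; remove 6 from row 3 of P and reverse-bump: 6 enters row 2 and ejects 4; 4 enters row 1 and ejects 2. So w(6) = 2. P is now [[1, 4, 5], [3, 6]].
Step i=5: Q has 5 at row 2, column 2; remove 6 from row 2 of P and reverse-bump: 6 enters row 1 and ejects 5. So w(5) = 5. P is now [[1, 4, 6], [3]].
Step i=4: Q has 4 at row 1, column 3; remove that cell from P, ejecting 6. So w(4) = 6. P is now [[1, 4], [3]].
Step i=3: Q has 3 at row 1, column 2; remove that cell from P, ejecting 4. So w(3) = 4. P is now [[1], [3]].
Step i=2: Q has 2 at row 2, column 1; remove 3 from row 2 of P and reverse-bump: 3 enters row 1 and ejects 1. So w(2) = 1. P is now [[3]].
Step i=1: Q has 1 at row 1, column 1; remove that cell from P, ejecting 3. So w(1) = 3. P is now [].

So w = 3 1 4 6 5 2.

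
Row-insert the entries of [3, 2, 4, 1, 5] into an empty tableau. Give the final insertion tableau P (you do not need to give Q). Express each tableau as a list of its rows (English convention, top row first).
Insert 3: appended to row 1. P = [[3]].
Insert 2: 2 bumps 3 from row 1; 3 starts row 2. P = [[2], [3]].
Insert 4: appended to row 1. P = [[2, 4], [3]].
Insert 1: 1 bumps 2 from row 1; 2 bumps 3 from row 2; 3 starts row 3. P = [[1, 4], [2], [3]].
Insert 5: appended to row 1. P = [[1, 4, 5], [2], [3]].

So P = [[1, 4, 5], [2], [3]].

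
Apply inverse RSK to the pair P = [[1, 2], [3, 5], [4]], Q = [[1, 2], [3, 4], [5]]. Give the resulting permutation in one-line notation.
4 5 1 3 2

Reverse the RSK construction: for i from n down to 1, find the cell of Q containing i, remove the entry at that cell from P, and reverse-bump it up through P; the value ejected from row 1 is w(i).

Step i=5: Q has 5 at row 3, column 1; remove 4 from row 3 of P and reverse-bump: 4 enters row 2 and ejects 3; 3 enters row 1 and ejects 2. So w(5) = 2. P is now [[1, 3], [4, 5]].
Step i=4: Q has 4 at row 2, column 2; remove 5 from row 2 of P and reverse-bump: 5 enters row 1 and ejects 3. So w(4) = 3. P is now [[1, 5], [4]].
Step i=3: Q has 3 at row 2, column 1; remove 4 from row 2 of P and reverse-bump: 4 enters row 1 and ejects 1. So w(3) = 1. P is now [[4, 5]].
Step i=2: Q has 2 at row 1, column 2; remove that cell from P, ejecting 5. So w(2) = 5. P is now [[4]].
Step i=1: Q has 1 at row 1, column 1; remove that cell from P, ejecting 4. So w(1) = 4. P is now [].

So w = 4 5 1 3 2.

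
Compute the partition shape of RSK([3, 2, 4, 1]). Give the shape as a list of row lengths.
[2, 1, 1]

RSK row insertion gives P = [[1, 4], [2], [3]], which has shape [2, 1, 1].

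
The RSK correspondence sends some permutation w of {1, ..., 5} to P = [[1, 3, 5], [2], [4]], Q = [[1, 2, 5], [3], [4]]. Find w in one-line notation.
Reverse the RSK construction: for i from n down to 1, find the cell of Q containing i, remove the entry at that cell from P, and reverse-bump it up through P; the value ejected from row 1 is w(i).

Step i=5: Q has 5 at row 1, column 3; remove that cell from P, ejecting 5. So w(5) = 5. P is now [[1, 3], [2], [4]].
Step i=4: Q has 4 at row 3, column 1; remove 4 from row 3 of P and reverse-bump: 4 enters row 2 and ejects 2; 2 enters row 1 and ejects 1. So w(4) = 1. P is now [[2, 3], [4]].
Step i=3: Q has 3 at row 2, column 1; remove 4 from row 2 of P and reverse-bump: 4 enters row 1 and ejects 3. So w(3) = 3. P is now [[2, 4]].
Step i=2: Q has 2 at row 1, column 2; remove that cell from P, ejecting 4. So w(2) = 4. P is now [[2]].
Step i=1: Q has 1 at row 1, column 1; remove that cell from P, ejecting 2. So w(1) = 2. P is now [].

So w = 2 4 3 1 5.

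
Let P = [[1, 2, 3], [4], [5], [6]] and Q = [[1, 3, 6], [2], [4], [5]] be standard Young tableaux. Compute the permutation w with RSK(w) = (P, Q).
6 1 5 4 2 3

Reverse the RSK construction: for i from n down to 1, find the cell of Q containing i, remove the entry at that cell from P, and reverse-bump it up through P; the value ejected from row 1 is w(i).

Step i=6: Q has 6 at row 1, column 3; remove that cell from P, ejecting 3. So w(6) = 3. P is now [[1, 2], [4], [5], [6]].
Step i=5: Q has 5 at row 4, column 1; remove 6 from row 4 of P and reverse-bump: 6 enters row 3 and ejects 5; 5 enters row 2 and ejects 4; 4 enters row 1 and ejects 2. So w(5) = 2. P is now [[1, 4], [5], [6]].
Step i=4: Q has 4 at row 3, column 1; remove 6 from row 3 of P and reverse-bump: 6 enters row 2 and ejects 5; 5 enters row 1 and ejects 4. So w(4) = 4. P is now [[1, 5], [6]].
Step i=3: Q has 3 at row 1, column 2; remove that cell from P, ejecting 5. So w(3) = 5. P is now [[1], [6]].
Step i=2: Q has 2 at row 2, column 1; remove 6 from row 2 of P and reverse-bump: 6 enters row 1 and ejects 1. So w(2) = 1. P is now [[6]].
Step i=1: Q has 1 at row 1, column 1; remove that cell from P, ejecting 6. So w(1) = 6. P is now [].

So w = 6 1 5 4 2 3.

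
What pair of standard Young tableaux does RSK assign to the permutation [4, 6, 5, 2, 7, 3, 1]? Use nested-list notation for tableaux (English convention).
Insert each entry of the permutation into P by Schensted row insertion, recording in Q the position of each new cell.

Insert 4: appended to row 1. P = [[4]], Q = [[1]].
Insert 6: appended to row 1. P = [[4, 6]], Q = [[1, 2]].
Insert 5: 5 bumps 6 from row 1; 6 starts row 2. P = [[4, 5], [6]], Q = [[1, 2], [3]].
Insert 2: 2 bumps 4 from row 1; 4 bumps 6 from row 2; 6 starts row 3. P = [[2, 5], [4], [6]], Q = [[1, 2], [3], [4]].
Insert 7: appended to row 1. P = [[2, 5, 7], [4], [6]], Q = [[1, 2, 5], [3], [4]].
Insert 3: 3 bumps 5 from row 1; 5 appends to row 2. P = [[2, 3, 7], [4, 5], [6]], Q = [[1, 2, 5], [3, 6], [4]].
Insert 1: 1 bumps 2 from row 1; 2 bumps 4 from row 2; 4 bumps 6 from row 3; 6 starts row 4. P = [[1, 3, 7], [2, 5], [4], [6]], Q = [[1, 2, 5], [3, 6], [4], [7]].

So P = [[1, 3, 7], [2, 5], [4], [6]], Q = [[1, 2, 5], [3, 6], [4], [7]].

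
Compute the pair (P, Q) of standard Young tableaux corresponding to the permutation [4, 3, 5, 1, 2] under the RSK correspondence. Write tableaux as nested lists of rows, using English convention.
Insert each entry of the permutation into P by Schensted row insertion, recording in Q the position of each new cell.

Insert 4: appended to row 1. P = [[4]], Q = [[1]].
Insert 3: 3 bumps 4 from row 1; 4 starts row 2. P = [[3], [4]], Q = [[1], [2]].
Insert 5: appended to row 1. P = [[3, 5], [4]], Q = [[1, 3], [2]].
Insert 1: 1 bumps 3 from row 1; 3 bumps 4 from row 2; 4 starts row 3. P = [[1, 5], [3], [4]], Q = [[1, 3], [2], [4]].
Insert 2: 2 bumps 5 from row 1; 5 appends to row 2. P = [[1, 2], [3, 5], [4]], Q = [[1, 3], [2, 5], [4]].

So P = [[1, 2], [3, 5], [4]], Q = [[1, 3], [2, 5], [4]].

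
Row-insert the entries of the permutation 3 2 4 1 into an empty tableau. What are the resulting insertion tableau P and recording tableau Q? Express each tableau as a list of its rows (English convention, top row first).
P = [[1, 4], [2], [3]], Q = [[1, 3], [2], [4]]

Insert each entry of the permutation into P by Schensted row insertion, recording in Q the position of each new cell.

Insert 3: appended to row 1. P = [[3]], Q = [[1]].
Insert 2: 2 bumps 3 from row 1; 3 starts row 2. P = [[2], [3]], Q = [[1], [2]].
Insert 4: appended to row 1. P = [[2, 4], [3]], Q = [[1, 3], [2]].
Insert 1: 1 bumps 2 from row 1; 2 bumps 3 from row 2; 3 starts row 3. P = [[1, 4], [2], [3]], Q = [[1, 3], [2], [4]].

So P = [[1, 4], [2], [3]], Q = [[1, 3], [2], [4]].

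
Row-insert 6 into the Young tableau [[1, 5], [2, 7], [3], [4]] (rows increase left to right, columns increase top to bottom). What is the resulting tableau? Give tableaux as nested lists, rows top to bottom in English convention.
[[1, 5, 6], [2, 7], [3], [4]]

6 is larger than every entry of row 1, so it is appended to row 1. The new tableau is [[1, 5, 6], [2, 7], [3], [4]].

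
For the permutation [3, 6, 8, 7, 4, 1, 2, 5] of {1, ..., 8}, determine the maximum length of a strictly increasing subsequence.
3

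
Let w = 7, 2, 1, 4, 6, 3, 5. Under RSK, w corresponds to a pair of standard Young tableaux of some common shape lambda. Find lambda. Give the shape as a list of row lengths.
Row-insert each entry into an empty tableau.

After inserting 7: P = [[7]].
After inserting 2: P = [[2], [7]].
After inserting 1: P = [[1], [2], [7]].
After inserting 4: P = [[1, 4], [2], [7]].
After inserting 6: P = [[1, 4, 6], [2], [7]].
After inserting 3: P = [[1, 3, 6], [2, 4], [7]].
After inserting 5: P = [[1, 3, 5], [2, 4, 6], [7]].

The final insertion tableau P = [[1, 3, 5], [2, 4, 6], [7]] has shape [3, 3, 1].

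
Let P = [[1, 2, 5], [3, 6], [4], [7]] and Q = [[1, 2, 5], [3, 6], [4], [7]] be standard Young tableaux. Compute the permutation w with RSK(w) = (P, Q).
Reverse the RSK construction: for i from n down to 1, find the cell of Q containing i, remove the entry at that cell from P, and reverse-bump it up through P; the value ejected from row 1 is w(i).

Step i=7: Q has 7 at row 4, column 1; remove 7 from row 4 of P and reverse-bump: 7 enters row 3 and ejects 4; 4 enters row 2 and ejects 3; 3 enters row 1 and ejects 2. So w(7) = 2. P is now [[1, 3, 5], [4, 6], [7]].
Step i=6: Q has 6 at row 2, column 2; remove 6 from row 2 of P and reverse-bump: 6 enters row 1 and ejects 5. So w(6) = 5. P is now [[1, 3, 6], [4], [7]].
Step i=5: Q has 5 at row 1, column 3; remove that cell from P, ejecting 6. So w(5) = 6. P is now [[1, 3], [4], [7]].
Step i=4: Q has 4 at row 3, column 1; remove 7 from row 3 of P and reverse-bump: 7 enters row 2 and ejects 4; 4 enters row 1 and ejects 3. So w(4) = 3. P is now [[1, 4], [7]].
Step i=3: Q has 3 at row 2, column 1; remove 7 from row 2 of P and reverse-bump: 7 enters row 1 and ejects 4. So w(3) = 4. P is now [[1, 7]].
Step i=2: Q has 2 at row 1, column 2; remove that cell from P, ejecting 7. So w(2) = 7. P is now [[1]].
Step i=1: Q has 1 at row 1, column 1; remove that cell from P, ejecting 1. So w(1) = 1. P is now [].

So w = 1 7 4 3 6 5 2.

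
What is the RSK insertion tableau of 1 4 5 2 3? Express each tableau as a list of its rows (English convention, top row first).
After inserting 1: P = [[1]].
After inserting 4: P = [[1, 4]].
After inserting 5: P = [[1, 4, 5]].
After inserting 2: P = [[1, 2, 5], [4]].
After inserting 3: P = [[1, 2, 3], [4, 5]].

So P = [[1, 2, 3], [4, 5]].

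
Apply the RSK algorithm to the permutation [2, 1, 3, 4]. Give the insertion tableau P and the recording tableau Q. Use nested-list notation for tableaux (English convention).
P = [[1, 3, 4], [2]], Q = [[1, 3, 4], [2]]

Insert each entry of the permutation into P by Schensted row insertion, recording in Q the position of each new cell.

Insert 2: appended to row 1. P = [[2]].
Insert 1: 1 bumps 2 from row 1; 2 starts row 2. P = [[1], [2]].
Insert 3: appended to row 1. P = [[1, 3], [2]].
Insert 4: appended to row 1. P = [[1, 3, 4], [2]].

So P = [[1, 3, 4], [2]], Q = [[1, 3, 4], [2]].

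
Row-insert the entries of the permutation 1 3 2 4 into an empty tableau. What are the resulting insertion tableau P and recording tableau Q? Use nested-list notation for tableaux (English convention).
P = [[1, 2, 4], [3]], Q = [[1, 2, 4], [3]]

Insert each entry of the permutation into P by Schensted row insertion, recording in Q the position of each new cell.

After inserting 1: P = [[1]].
After inserting 3: P = [[1, 3]].
After inserting 2: P = [[1, 2], [3]].
After inserting 4: P = [[1, 2, 4], [3]].

So P = [[1, 2, 4], [3]], Q = [[1, 2, 4], [3]].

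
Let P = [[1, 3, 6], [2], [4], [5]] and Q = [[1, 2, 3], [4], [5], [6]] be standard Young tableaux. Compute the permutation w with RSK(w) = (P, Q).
Reverse the RSK construction: for i from n down to 1, find the cell of Q containing i, remove the entry at that cell from P, and reverse-bump it up through P; the value ejected from row 1 is w(i).

Step i=6: Q has 6 at row 4, column 1; remove 5 from row 4 of P and reverse-bump: 5 enters row 3 and ejects 4; 4 enters row 2 and ejects 2; 2 enters row 1 and ejects 1. So w(6) = 1. P is now [[2, 3, 6], [4], [5]].
Step i=5: Q has 5 at row 3, column 1; remove 5 from row 3 of P and reverse-bump: 5 enters row 2 and ejects 4; 4 enters row 1 and ejects 3. So w(5) = 3. P is now [[2, 4, 6], [5]].
Step i=4: Q has 4 at row 2, column 1; remove 5 from row 2 of P and reverse-bump: 5 enters row 1 and ejects 4. So w(4) = 4. P is now [[2, 5, 6]].
Step i=3: Q has 3 at row 1, column 3; remove that cell from P, ejecting 6. So w(3) = 6. P is now [[2, 5]].
Step i=2: Q has 2 at row 1, column 2; remove that cell from P, ejecting 5. So w(2) = 5. P is now [[2]].
Step i=1: Q has 1 at row 1, column 1; remove that cell from P, ejecting 2. So w(1) = 2. P is now [].

So w = 2 5 6 4 3 1.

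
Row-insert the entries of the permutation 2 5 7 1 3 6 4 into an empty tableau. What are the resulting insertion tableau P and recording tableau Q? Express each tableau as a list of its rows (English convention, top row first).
Insert each entry of the permutation into P by Schensted row insertion, recording in Q the position of each new cell.

Insert 2: appended to row 1. P = [[2]], Q = [[1]].
Insert 5: appended to row 1. P = [[2, 5]], Q = [[1, 2]].
Insert 7: appended to row 1. P = [[2, 5, 7]], Q = [[1, 2, 3]].
Insert 1: 1 bumps 2 from row 1; 2 starts row 2. P = [[1, 5, 7], [2]], Q = [[1, 2, 3], [4]].
Insert 3: 3 bumps 5 from row 1; 5 appends to row 2. P = [[1, 3, 7], [2, 5]], Q = [[1, 2, 3], [4, 5]].
Insert 6: 6 bumps 7 from row 1; 7 appends to row 2. P = [[1, 3, 6], [2, 5, 7]], Q = [[1, 2, 3], [4, 5, 6]].
Insert 4: 4 bumps 6 from row 1; 6 bumps 7 from row 2; 7 starts row 3. P = [[1, 3, 4], [2, 5, 6], [7]], Q = [[1, 2, 3], [4, 5, 6], [7]].

So P = [[1, 3, 4], [2, 5, 6], [7]], Q = [[1, 2, 3], [4, 5, 6], [7]].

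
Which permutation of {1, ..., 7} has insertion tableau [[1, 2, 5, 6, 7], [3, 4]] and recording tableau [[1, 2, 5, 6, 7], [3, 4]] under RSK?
Reverse the RSK construction: for i from n down to 1, find the cell of Q containing i, remove the entry at that cell from P, and reverse-bump it up through P; the value ejected from row 1 is w(i).

Step i=7: Q has 7 at row 1, column 5; remove that cell from P, ejecting 7. So w(7) = 7. P is now [[1, 2, 5, 6], [3, 4]].
Step i=6: Q has 6 at row 1, column 4; remove that cell from P, ejecting 6. So w(6) = 6. P is now [[1, 2, 5], [3, 4]].
Step i=5: Q has 5 at row 1, column 3; remove that cell from P, ejecting 5. So w(5) = 5. P is now [[1, 2], [3, 4]].
Step i=4: Q has 4 at row 2, column 2; remove 4 from row 2 of P and reverse-bump: 4 enters row 1 and ejects 2. So w(4) = 2. P is now [[1, 4], [3]].
Step i=3: Q has 3 at row 2, column 1; remove 3 from row 2 of P and reverse-bump: 3 enters row 1 and ejects 1. So w(3) = 1. P is now [[3, 4]].
Step i=2: Q has 2 at row 1, column 2; remove that cell from P, ejecting 4. So w(2) = 4. P is now [[3]].
Step i=1: Q has 1 at row 1, column 1; remove that cell from P, ejecting 3. So w(1) = 3. P is now [].

So w = 3 4 1 2 5 6 7.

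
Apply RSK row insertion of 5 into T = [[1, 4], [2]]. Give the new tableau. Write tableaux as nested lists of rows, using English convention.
[[1, 4, 5], [2]]

5 is larger than every entry of row 1, so it is appended to row 1. The new tableau is [[1, 4, 5], [2]].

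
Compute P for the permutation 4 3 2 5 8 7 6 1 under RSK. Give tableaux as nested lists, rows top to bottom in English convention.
P = [[1, 5, 6], [2, 7], [3, 8], [4]]

Insert 4: appended to row 1. P = [[4]].
Insert 3: 3 bumps 4 from row 1; 4 starts row 2. P = [[3], [4]].
Insert 2: 2 bumps 3 from row 1; 3 bumps 4 from row 2; 4 starts row 3. P = [[2], [3], [4]].
Insert 5: appended to row 1. P = [[2, 5], [3], [4]].
Insert 8: appended to row 1. P = [[2, 5, 8], [3], [4]].
Insert 7: 7 bumps 8 from row 1; 8 appends to row 2. P = [[2, 5, 7], [3, 8], [4]].
Insert 6: 6 bumps 7 from row 1; 7 bumps 8 from row 2; 8 appends to row 3. P = [[2, 5, 6], [3, 7], [4, 8]].
Insert 1: 1 bumps 2 from row 1; 2 bumps 3 from row 2; 3 bumps 4 from row 3; 4 starts row 4. P = [[1, 5, 6], [2, 7], [3, 8], [4]].

So P = [[1, 5, 6], [2, 7], [3, 8], [4]].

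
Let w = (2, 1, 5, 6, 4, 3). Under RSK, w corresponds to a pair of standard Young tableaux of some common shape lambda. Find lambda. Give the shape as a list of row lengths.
[3, 2, 1]

Row-insert each entry into an empty tableau.

After inserting 2: P = [[2]].
After inserting 1: P = [[1], [2]].
After inserting 5: P = [[1, 5], [2]].
After inserting 6: P = [[1, 5, 6], [2]].
After inserting 4: P = [[1, 4, 6], [2, 5]].
After inserting 3: P = [[1, 3, 6], [2, 4], [5]].

The final insertion tableau P = [[1, 3, 6], [2, 4], [5]] has shape [3, 2, 1].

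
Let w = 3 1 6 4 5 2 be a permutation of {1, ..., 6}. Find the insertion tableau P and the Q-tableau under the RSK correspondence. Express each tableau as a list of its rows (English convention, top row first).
P = [[1, 2, 5], [3, 4], [6]], Q = [[1, 3, 5], [2, 4], [6]]

Insert each entry of the permutation into P by Schensted row insertion, recording in Q the position of each new cell.

After inserting 3: P = [[3]].
After inserting 1: P = [[1], [3]].
After inserting 6: P = [[1, 6], [3]].
After inserting 4: P = [[1, 4], [3, 6]].
After inserting 5: P = [[1, 4, 5], [3, 6]].
After inserting 2: P = [[1, 2, 5], [3, 4], [6]].

So P = [[1, 2, 5], [3, 4], [6]], Q = [[1, 3, 5], [2, 4], [6]].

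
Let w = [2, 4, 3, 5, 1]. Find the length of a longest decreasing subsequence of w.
3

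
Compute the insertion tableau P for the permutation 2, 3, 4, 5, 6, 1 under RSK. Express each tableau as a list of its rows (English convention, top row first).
P = [[1, 3, 4, 5, 6], [2]]

Insert 2: appended to row 1. P = [[2]].
Insert 3: appended to row 1. P = [[2, 3]].
Insert 4: appended to row 1. P = [[2, 3, 4]].
Insert 5: appended to row 1. P = [[2, 3, 4, 5]].
Insert 6: appended to row 1. P = [[2, 3, 4, 5, 6]].
Insert 1: 1 bumps 2 from row 1; 2 starts row 2. P = [[1, 3, 4, 5, 6], [2]].

So P = [[1, 3, 4, 5, 6], [2]].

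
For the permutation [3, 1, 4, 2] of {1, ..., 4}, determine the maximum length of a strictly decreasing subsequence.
2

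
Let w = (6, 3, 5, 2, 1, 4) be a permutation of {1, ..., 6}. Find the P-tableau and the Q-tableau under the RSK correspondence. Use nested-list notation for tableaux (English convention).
P = [[1, 4], [2, 5], [3], [6]], Q = [[1, 3], [2, 6], [4], [5]]

Insert each entry of the permutation into P by Schensted row insertion, recording in Q the position of each new cell.

Insert 6: appended to row 1. P = [[6]].
Insert 3: 3 bumps 6 from row 1; 6 starts row 2. P = [[3], [6]].
Insert 5: appended to row 1. P = [[3, 5], [6]].
Insert 2: 2 bumps 3 from row 1; 3 bumps 6 from row 2; 6 starts row 3. P = [[2, 5], [3], [6]].
Insert 1: 1 bumps 2 from row 1; 2 bumps 3 from row 2; 3 bumps 6 from row 3; 6 starts row 4. P = [[1, 5], [2], [3], [6]].
Insert 4: 4 bumps 5 from row 1; 5 appends to row 2. P = [[1, 4], [2, 5], [3], [6]].

So P = [[1, 4], [2, 5], [3], [6]], Q = [[1, 3], [2, 6], [4], [5]].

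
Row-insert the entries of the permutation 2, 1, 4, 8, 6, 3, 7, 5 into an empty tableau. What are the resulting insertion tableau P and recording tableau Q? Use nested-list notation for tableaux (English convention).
Insert each entry of the permutation into P by Schensted row insertion, recording in Q the position of each new cell.

After inserting 2: P = [[2]].
After inserting 1: P = [[1], [2]].
After inserting 4: P = [[1, 4], [2]].
After inserting 8: P = [[1, 4, 8], [2]].
After inserting 6: P = [[1, 4, 6], [2, 8]].
After inserting 3: P = [[1, 3, 6], [2, 4], [8]].
After inserting 7: P = [[1, 3, 6, 7], [2, 4], [8]].
After inserting 5: P = [[1, 3, 5, 7], [2, 4, 6], [8]].

So P = [[1, 3, 5, 7], [2, 4, 6], [8]], Q = [[1, 3, 4, 7], [2, 5, 8], [6]].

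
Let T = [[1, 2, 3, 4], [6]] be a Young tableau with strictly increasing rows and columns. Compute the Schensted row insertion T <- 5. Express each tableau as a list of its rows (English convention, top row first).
[[1, 2, 3, 4, 5], [6]]

5 is larger than every entry of row 1, so it is appended to row 1. The new tableau is [[1, 2, 3, 4, 5], [6]].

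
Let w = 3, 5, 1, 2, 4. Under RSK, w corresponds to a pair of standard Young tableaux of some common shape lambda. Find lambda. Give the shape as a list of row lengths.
Row-insert each entry into an empty tableau.

After inserting 3: P = [[3]].
After inserting 5: P = [[3, 5]].
After inserting 1: P = [[1, 5], [3]].
After inserting 2: P = [[1, 2], [3, 5]].
After inserting 4: P = [[1, 2, 4], [3, 5]].

The final insertion tableau P = [[1, 2, 4], [3, 5]] has shape [3, 2].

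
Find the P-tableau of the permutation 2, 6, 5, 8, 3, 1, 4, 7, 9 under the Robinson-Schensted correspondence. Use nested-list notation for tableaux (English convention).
Insert 2: appended to row 1. P = [[2]].
Insert 6: appended to row 1. P = [[2, 6]].
Insert 5: 5 bumps 6 from row 1; 6 starts row 2. P = [[2, 5], [6]].
Insert 8: appended to row 1. P = [[2, 5, 8], [6]].
Insert 3: 3 bumps 5 from row 1; 5 bumps 6 from row 2; 6 starts row 3. P = [[2, 3, 8], [5], [6]].
Insert 1: 1 bumps 2 from row 1; 2 bumps 5 from row 2; 5 bumps 6 from row 3; 6 starts row 4. P = [[1, 3, 8], [2], [5], [6]].
Insert 4: 4 bumps 8 from row 1; 8 appends to row 2. P = [[1, 3, 4], [2, 8], [5], [6]].
Insert 7: appended to row 1. P = [[1, 3, 4, 7], [2, 8], [5], [6]].
Insert 9: appended to row 1. P = [[1, 3, 4, 7, 9], [2, 8], [5], [6]].

So P = [[1, 3, 4, 7, 9], [2, 8], [5], [6]].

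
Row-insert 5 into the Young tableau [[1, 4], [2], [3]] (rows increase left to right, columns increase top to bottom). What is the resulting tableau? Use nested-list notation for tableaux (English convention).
5 is larger than every entry of row 1, so it is appended to row 1. The new tableau is [[1, 4, 5], [2], [3]].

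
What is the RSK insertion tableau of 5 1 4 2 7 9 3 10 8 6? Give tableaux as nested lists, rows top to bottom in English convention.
P = [[1, 2, 3, 6, 10], [4, 7, 8], [5, 9]]

After inserting 5: P = [[5]].
After inserting 1: P = [[1], [5]].
After inserting 4: P = [[1, 4], [5]].
After inserting 2: P = [[1, 2], [4], [5]].
After inserting 7: P = [[1, 2, 7], [4], [5]].
After inserting 9: P = [[1, 2, 7, 9], [4], [5]].
After inserting 3: P = [[1, 2, 3, 9], [4, 7], [5]].
After inserting 10: P = [[1, 2, 3, 9, 10], [4, 7], [5]].
After inserting 8: P = [[1, 2, 3, 8, 10], [4, 7, 9], [5]].
After inserting 6: P = [[1, 2, 3, 6, 10], [4, 7, 8], [5, 9]].

So P = [[1, 2, 3, 6, 10], [4, 7, 8], [5, 9]].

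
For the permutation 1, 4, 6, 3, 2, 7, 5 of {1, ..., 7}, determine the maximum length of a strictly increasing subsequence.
4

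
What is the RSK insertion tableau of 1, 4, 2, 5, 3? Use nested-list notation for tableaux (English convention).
P = [[1, 2, 3], [4, 5]]

Insert 1: appended to row 1. P = [[1]].
Insert 4: appended to row 1. P = [[1, 4]].
Insert 2: 2 bumps 4 from row 1; 4 starts row 2. P = [[1, 2], [4]].
Insert 5: appended to row 1. P = [[1, 2, 5], [4]].
Insert 3: 3 bumps 5 from row 1; 5 appends to row 2. P = [[1, 2, 3], [4, 5]].

So P = [[1, 2, 3], [4, 5]].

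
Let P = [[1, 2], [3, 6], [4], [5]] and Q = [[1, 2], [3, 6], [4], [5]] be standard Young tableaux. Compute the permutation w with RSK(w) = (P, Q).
Reverse the RSK construction: for i from n down to 1, find the cell of Q containing i, remove the entry at that cell from P, and reverse-bump it up through P; the value ejected from row 1 is w(i).

Step i=6: Q has 6 at row 2, column 2; remove 6 from row 2 of P and reverse-bump: 6 enters row 1 and ejects 2. So w(6) = 2. P is now [[1, 6], [3], [4], [5]].
Step i=5: Q has 5 at row 4, column 1; remove 5 from row 4 of P and reverse-bump: 5 enters row 3 and ejects 4; 4 enters row 2 and ejects 3; 3 enters row 1 and ejects 1. So w(5) = 1. P is now [[3, 6], [4], [5]].
Step i=4: Q has 4 at row 3, column 1; remove 5 from row 3 of P and reverse-bump: 5 enters row 2 and ejects 4; 4 enters row 1 and ejects 3. So w(4) = 3. P is now [[4, 6], [5]].
Step i=3: Q has 3 at row 2, column 1; remove 5 from row 2 of P and reverse-bump: 5 enters row 1 and ejects 4. So w(3) = 4. P is now [[5, 6]].
Step i=2: Q has 2 at row 1, column 2; remove that cell from P, ejecting 6. So w(2) = 6. P is now [[5]].
Step i=1: Q has 1 at row 1, column 1; remove that cell from P, ejecting 5. So w(1) = 5. P is now [].

So w = 5 6 4 3 1 2.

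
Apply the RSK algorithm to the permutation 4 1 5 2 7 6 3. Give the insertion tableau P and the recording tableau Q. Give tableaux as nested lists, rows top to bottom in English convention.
Insert each entry of the permutation into P by Schensted row insertion, recording in Q the position of each new cell.

After inserting 4: P = [[4]].
After inserting 1: P = [[1], [4]].
After inserting 5: P = [[1, 5], [4]].
After inserting 2: P = [[1, 2], [4, 5]].
After inserting 7: P = [[1, 2, 7], [4, 5]].
After inserting 6: P = [[1, 2, 6], [4, 5, 7]].
After inserting 3: P = [[1, 2, 3], [4, 5, 6], [7]].

So P = [[1, 2, 3], [4, 5, 6], [7]], Q = [[1, 3, 5], [2, 4, 6], [7]].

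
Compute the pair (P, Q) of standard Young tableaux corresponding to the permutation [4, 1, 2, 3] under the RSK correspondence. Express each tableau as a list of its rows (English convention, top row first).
Insert each entry of the permutation into P by Schensted row insertion, recording in Q the position of each new cell.

After inserting 4: P = [[4]].
After inserting 1: P = [[1], [4]].
After inserting 2: P = [[1, 2], [4]].
After inserting 3: P = [[1, 2, 3], [4]].

So P = [[1, 2, 3], [4]], Q = [[1, 3, 4], [2]].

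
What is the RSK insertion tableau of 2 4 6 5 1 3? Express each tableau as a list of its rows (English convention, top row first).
P = [[1, 3, 5], [2, 4], [6]]

After inserting 2: P = [[2]].
After inserting 4: P = [[2, 4]].
After inserting 6: P = [[2, 4, 6]].
After inserting 5: P = [[2, 4, 5], [6]].
After inserting 1: P = [[1, 4, 5], [2], [6]].
After inserting 3: P = [[1, 3, 5], [2, 4], [6]].

So P = [[1, 3, 5], [2, 4], [6]].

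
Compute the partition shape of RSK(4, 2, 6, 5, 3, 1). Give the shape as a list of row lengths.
RSK row insertion gives P = [[1, 3], [2, 5], [4], [6]], which has shape [2, 2, 1, 1].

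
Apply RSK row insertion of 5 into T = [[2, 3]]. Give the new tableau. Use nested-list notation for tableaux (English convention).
5 is larger than every entry of row 1, so it is appended to row 1. The new tableau is [[2, 3, 5]].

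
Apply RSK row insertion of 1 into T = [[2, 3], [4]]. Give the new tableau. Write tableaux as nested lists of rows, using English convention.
In row 1, 1 replaces 2 (the leftmost entry greater than 1); 2 is bumped to row 2. In row 2, 2 replaces 4 (the leftmost entry greater than 2); 4 is bumped to row 3. 4 starts a new row 3. The new tableau is [[1, 3], [2], [4]].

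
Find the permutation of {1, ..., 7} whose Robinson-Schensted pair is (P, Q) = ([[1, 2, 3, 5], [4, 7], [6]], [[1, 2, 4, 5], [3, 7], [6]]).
1 6 2 4 7 3 5

Reverse the RSK construction: for i from n down to 1, find the cell of Q containing i, remove the entry at that cell from P, and reverse-bump it up through P; the value ejected from row 1 is w(i).

Step i=7: Q has 7 at row 2, column 2; remove 7 from row 2 of P and reverse-bump: 7 enters row 1 and ejects 5. So w(7) = 5. P is now [[1, 2, 3, 7], [4], [6]].
Step i=6: Q has 6 at row 3, column 1; remove 6 from row 3 of P and reverse-bump: 6 enters row 2 and ejects 4; 4 enters row 1 and ejects 3. So w(6) = 3. P is now [[1, 2, 4, 7], [6]].
Step i=5: Q has 5 at row 1, column 4; remove that cell from P, ejecting 7. So w(5) = 7. P is now [[1, 2, 4], [6]].
Step i=4: Q has 4 at row 1, column 3; remove that cell from P, ejecting 4. So w(4) = 4. P is now [[1, 2], [6]].
Step i=3: Q has 3 at row 2, column 1; remove 6 from row 2 of P and reverse-bump: 6 enters row 1 and ejects 2. So w(3) = 2. P is now [[1, 6]].
Step i=2: Q has 2 at row 1, column 2; remove that cell from P, ejecting 6. So w(2) = 6. P is now [[1]].
Step i=1: Q has 1 at row 1, column 1; remove that cell from P, ejecting 1. So w(1) = 1. P is now [].

So w = 1 6 2 4 7 3 5.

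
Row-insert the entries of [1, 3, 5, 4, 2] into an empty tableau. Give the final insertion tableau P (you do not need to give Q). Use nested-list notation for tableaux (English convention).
P = [[1, 2, 4], [3], [5]]

After inserting 1: P = [[1]].
After inserting 3: P = [[1, 3]].
After inserting 5: P = [[1, 3, 5]].
After inserting 4: P = [[1, 3, 4], [5]].
After inserting 2: P = [[1, 2, 4], [3], [5]].

So P = [[1, 2, 4], [3], [5]].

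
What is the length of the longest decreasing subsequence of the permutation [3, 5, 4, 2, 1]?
4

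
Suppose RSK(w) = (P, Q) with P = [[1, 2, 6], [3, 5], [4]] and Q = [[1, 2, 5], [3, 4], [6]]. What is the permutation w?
4 5 1 3 6 2

Reverse the RSK construction: for i from n down to 1, find the cell of Q containing i, remove the entry at that cell from P, and reverse-bump it up through P; the value ejected from row 1 is w(i).

Step i=6: Q has 6 at row 3, column 1; remove 4 from row 3 of P and reverse-bump: 4 enters row 2 and ejects 3; 3 enters row 1 and ejects 2. So w(6) = 2. P is now [[1, 3, 6], [4, 5]].
Step i=5: Q has 5 at row 1, column 3; remove that cell from P, ejecting 6. So w(5) = 6. P is now [[1, 3], [4, 5]].
Step i=4: Q has 4 at row 2, column 2; remove 5 from row 2 of P and reverse-bump: 5 enters row 1 and ejects 3. So w(4) = 3. P is now [[1, 5], [4]].
Step i=3: Q has 3 at row 2, column 1; remove 4 from row 2 of P and reverse-bump: 4 enters row 1 and ejects 1. So w(3) = 1. P is now [[4, 5]].
Step i=2: Q has 2 at row 1, column 2; remove that cell from P, ejecting 5. So w(2) = 5. P is now [[4]].
Step i=1: Q has 1 at row 1, column 1; remove that cell from P, ejecting 4. So w(1) = 4. P is now [].

So w = 4 5 1 3 6 2.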